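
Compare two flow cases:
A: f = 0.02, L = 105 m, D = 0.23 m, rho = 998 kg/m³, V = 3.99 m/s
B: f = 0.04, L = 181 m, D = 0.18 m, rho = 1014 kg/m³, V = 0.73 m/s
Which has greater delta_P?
delta_P(A) = 72.53 kPa, delta_P(B) = 10.87 kPa. Answer: A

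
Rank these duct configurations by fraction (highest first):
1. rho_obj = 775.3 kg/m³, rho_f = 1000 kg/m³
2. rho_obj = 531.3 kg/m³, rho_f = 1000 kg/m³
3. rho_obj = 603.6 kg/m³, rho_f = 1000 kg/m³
Case 1: fraction = 0.7753
Case 2: fraction = 0.5313
Case 3: fraction = 0.6036
Ranking (highest first): 1, 3, 2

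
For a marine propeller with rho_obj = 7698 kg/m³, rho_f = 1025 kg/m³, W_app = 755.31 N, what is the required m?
Formula: W_{app} = mg\left(1 - \frac{\rho_f}{\rho_{obj}}\right)
Substituting knowns: 755.31 = m·9.81·(1 − 1025/7698)
Solving for m: m = 755.31/(9.81·(1 − 1025/7698)) = 88.82 kg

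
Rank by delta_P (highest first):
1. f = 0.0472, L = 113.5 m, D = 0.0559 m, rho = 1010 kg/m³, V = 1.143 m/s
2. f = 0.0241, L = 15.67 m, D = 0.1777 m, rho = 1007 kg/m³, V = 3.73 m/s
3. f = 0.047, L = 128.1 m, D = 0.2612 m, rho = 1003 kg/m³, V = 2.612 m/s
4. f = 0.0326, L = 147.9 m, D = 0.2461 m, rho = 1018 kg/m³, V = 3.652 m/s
Case 1: delta_P = 63.23 kPa
Case 2: delta_P = 14.89 kPa
Case 3: delta_P = 78.87 kPa
Case 4: delta_P = 133 kPa
Ranking (highest first): 4, 3, 1, 2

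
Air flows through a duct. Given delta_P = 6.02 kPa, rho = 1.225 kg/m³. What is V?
Formula: V = \sqrt{\frac{2 \Delta P}{\rho}}
V = √(2·(6.02·1000)/1.225) = 99.14 m/s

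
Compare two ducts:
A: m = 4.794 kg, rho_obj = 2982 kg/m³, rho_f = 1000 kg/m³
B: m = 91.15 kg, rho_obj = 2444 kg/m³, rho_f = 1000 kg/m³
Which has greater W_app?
W_app(A) = 31.26 N, W_app(B) = 528.3 N. Answer: B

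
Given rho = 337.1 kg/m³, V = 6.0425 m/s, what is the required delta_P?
Formula: V = \sqrt{\frac{2 \Delta P}{\rho}}
Substituting knowns: 6.0425 = √(2·(delta_P·1000)/337.1)
Solving for delta_P: delta_P = 6.0425²·337.1/2/1000 = 6.154 kPa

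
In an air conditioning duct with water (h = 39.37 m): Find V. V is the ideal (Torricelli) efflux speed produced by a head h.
Formula: V = \sqrt{2 g h}
V = √(2·9.81·39.37) = 27.79 m/s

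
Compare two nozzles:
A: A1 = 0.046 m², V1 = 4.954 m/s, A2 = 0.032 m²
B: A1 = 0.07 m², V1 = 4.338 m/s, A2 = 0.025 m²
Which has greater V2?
V2(A) = 7.121 m/s, V2(B) = 12.15 m/s. Answer: B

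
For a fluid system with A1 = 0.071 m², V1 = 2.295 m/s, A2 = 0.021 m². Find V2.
Formula: V_2 = \frac{A_1 V_1}{A_2}
V2 = 0.071·2.295/0.021 = 7.759 m/s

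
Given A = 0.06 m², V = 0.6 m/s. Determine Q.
Formula: Q = A V
Q = 0.06·0.6·1000 = 36 L/s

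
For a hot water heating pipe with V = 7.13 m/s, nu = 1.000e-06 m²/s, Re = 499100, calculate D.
Formula: Re = \frac{V D}{\nu}
Substituting knowns: 499100 = 7.13·D/1.000e-06
Solving for D: D = 499100·1.000e-06/7.13 = 0.07 m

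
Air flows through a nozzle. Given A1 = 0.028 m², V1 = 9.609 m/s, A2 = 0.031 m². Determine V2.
Formula: V_2 = \frac{A_1 V_1}{A_2}
V2 = 0.028·9.609/0.031 = 8.679 m/s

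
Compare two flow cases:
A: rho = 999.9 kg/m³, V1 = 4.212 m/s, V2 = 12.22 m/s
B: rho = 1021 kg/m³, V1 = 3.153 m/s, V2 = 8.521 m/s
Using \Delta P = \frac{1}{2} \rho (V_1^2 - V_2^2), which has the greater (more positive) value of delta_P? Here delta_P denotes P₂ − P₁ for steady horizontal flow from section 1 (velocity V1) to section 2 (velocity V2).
delta_P(A) = -65.79 kPa, delta_P(B) = -31.99 kPa. Answer: B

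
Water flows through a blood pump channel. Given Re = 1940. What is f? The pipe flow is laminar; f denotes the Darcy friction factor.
Formula: f = \frac{64}{Re}
f = 64/1940 = 0.03299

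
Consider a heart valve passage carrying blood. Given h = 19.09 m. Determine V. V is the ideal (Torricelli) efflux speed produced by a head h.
Formula: V = \sqrt{2 g h}
V = √(2·9.81·19.09) = 19.35 m/s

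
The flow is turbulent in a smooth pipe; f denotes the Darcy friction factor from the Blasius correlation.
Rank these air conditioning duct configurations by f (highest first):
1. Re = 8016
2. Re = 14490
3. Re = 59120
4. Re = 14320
Case 1: f = 0.0334
Case 2: f = 0.0288
Case 3: f = 0.02027
Case 4: f = 0.02889
Ranking (highest first): 1, 4, 2, 3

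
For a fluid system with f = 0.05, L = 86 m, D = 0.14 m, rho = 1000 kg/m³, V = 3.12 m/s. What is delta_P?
Formula: \Delta P = f \frac{L}{D} \frac{\rho V^2}{2}
delta_P = 0.05·(86/0.14)·0.5·1000·3.12²/1000 = 149.5 kPa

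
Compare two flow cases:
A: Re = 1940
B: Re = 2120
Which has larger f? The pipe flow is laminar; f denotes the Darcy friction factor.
f(A) = 0.03299, f(B) = 0.03019. Answer: A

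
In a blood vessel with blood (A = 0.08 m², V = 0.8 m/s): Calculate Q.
Formula: Q = A V
Q = 0.08·0.8·1000 = 64 L/s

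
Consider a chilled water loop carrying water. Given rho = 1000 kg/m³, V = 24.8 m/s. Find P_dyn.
Formula: P_{dyn} = \frac{1}{2} \rho V^2
P_dyn = 0.5·1000·24.8²/1000 = 307.5 kPa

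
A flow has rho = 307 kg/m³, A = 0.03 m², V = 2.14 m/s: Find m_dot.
Formula: \dot{m} = \rho A V
m_dot = 307·0.03·2.14 = 19.71 kg/s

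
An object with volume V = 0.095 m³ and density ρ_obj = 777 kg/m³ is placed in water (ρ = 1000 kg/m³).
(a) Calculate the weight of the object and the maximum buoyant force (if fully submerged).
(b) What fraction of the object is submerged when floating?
(a) W=rho_obj*g*V=777*9.81*0.095=724.1 N; F_B(max)=rho*g*V=1000*9.81*0.095=932.0 N
(b) Floating fraction=rho_obj/rho=777/1000=0.777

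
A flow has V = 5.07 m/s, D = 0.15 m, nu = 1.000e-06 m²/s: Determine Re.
Formula: Re = \frac{V D}{\nu}
Re = 5.07·0.15/1.000e-06 = 760500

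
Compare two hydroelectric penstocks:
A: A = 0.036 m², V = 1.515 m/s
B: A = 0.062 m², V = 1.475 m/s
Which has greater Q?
Q(A) = 54.54 L/s, Q(B) = 91.45 L/s. Answer: B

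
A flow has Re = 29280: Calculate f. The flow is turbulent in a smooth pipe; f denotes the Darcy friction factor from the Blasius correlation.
Formula: f = \frac{0.316}{Re^{0.25}}
f = 0.316/29280^0.25 = 0.02416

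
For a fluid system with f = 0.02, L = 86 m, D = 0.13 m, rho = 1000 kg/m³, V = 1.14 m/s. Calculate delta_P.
Formula: \Delta P = f \frac{L}{D} \frac{\rho V^2}{2}
delta_P = 0.02·(86/0.13)·0.5·1000·1.14²/1000 = 8.597 kPa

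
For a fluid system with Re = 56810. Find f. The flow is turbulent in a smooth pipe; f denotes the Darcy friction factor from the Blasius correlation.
Formula: f = \frac{0.316}{Re^{0.25}}
f = 0.316/56810^0.25 = 0.02047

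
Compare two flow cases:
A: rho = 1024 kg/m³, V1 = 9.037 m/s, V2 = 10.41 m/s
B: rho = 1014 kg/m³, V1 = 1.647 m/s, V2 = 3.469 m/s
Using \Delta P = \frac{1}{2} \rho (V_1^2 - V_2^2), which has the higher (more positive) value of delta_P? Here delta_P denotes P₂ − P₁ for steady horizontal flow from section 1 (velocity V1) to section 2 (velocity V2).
delta_P(A) = -13.67 kPa, delta_P(B) = -4.726 kPa. Answer: B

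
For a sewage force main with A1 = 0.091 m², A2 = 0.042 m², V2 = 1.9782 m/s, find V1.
Formula: V_2 = \frac{A_1 V_1}{A_2}
Substituting knowns: 1.9782 = 0.091·V1/0.042
Solving for V1: V1 = 1.9782·0.042/0.091 = 0.913 m/s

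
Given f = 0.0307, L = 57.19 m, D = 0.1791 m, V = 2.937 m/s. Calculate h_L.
Formula: h_L = f \frac{L}{D} \frac{V^2}{2g}
h_L = 0.0307·(57.19/0.1791)·2.937²/(2·9.81) = 4.31 m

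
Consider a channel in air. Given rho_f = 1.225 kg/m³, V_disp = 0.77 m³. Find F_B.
Formula: F_B = \rho_f g V_{disp}
F_B = 1.225·9.81·0.77 = 9.253 N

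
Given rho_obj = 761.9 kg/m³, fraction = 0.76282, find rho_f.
Formula: f_{sub} = \frac{\rho_{obj}}{\rho_f}
Substituting knowns: 0.76282 = 761.9/rho_f
Solving for rho_f: rho_f = 761.9/0.76282 = 998.8 kg/m³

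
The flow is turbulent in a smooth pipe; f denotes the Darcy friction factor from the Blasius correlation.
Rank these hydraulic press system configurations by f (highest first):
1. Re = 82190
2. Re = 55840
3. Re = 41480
Case 1: f = 0.01866
Case 2: f = 0.02056
Case 3: f = 0.02214
Ranking (highest first): 3, 2, 1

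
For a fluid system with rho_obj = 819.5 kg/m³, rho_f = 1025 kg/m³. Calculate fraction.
Formula: f_{sub} = \frac{\rho_{obj}}{\rho_f}
fraction = 819.5/1025 = 0.7995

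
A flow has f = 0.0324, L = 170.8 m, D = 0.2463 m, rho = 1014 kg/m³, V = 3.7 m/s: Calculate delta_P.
Formula: \Delta P = f \frac{L}{D} \frac{\rho V^2}{2}
delta_P = 0.0324·(170.8/0.2463)·0.5·1014·3.7²/1000 = 155.9 kPa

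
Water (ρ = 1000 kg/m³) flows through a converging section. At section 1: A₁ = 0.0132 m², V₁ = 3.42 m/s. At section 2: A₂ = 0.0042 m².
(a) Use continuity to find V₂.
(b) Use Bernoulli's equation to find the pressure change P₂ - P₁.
(a) Continuity: A₁V₁=A₂V₂ -> V₂=A₁V₁/A₂=0.0132*3.42/0.0042=10.75 m/s
(b) Bernoulli: P₂-P₁=0.5*rho*(V₁^2-V₂^2)/1000=0.5*1000*(3.42^2-10.75^2)/1000=-51.93 kPa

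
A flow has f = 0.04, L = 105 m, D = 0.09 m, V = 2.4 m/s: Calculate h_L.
Formula: h_L = f \frac{L}{D} \frac{V^2}{2g}
h_L = 0.04·(105/0.09)·2.4²/(2·9.81) = 13.7 m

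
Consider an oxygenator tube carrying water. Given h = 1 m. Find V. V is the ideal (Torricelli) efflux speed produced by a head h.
Formula: V = \sqrt{2 g h}
V = √(2·9.81·1) = 4.429 m/s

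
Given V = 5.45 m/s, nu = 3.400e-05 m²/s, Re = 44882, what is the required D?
Formula: Re = \frac{V D}{\nu}
Substituting knowns: 44882 = 5.45·D/3.400e-05
Solving for D: D = 44882·3.400e-05/5.45 = 0.28 m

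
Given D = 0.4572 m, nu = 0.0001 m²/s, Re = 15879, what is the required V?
Formula: Re = \frac{V D}{\nu}
Substituting knowns: 15879 = V·0.4572/0.0001
Solving for V: V = 15879·0.0001/0.4572 = 3.473 m/s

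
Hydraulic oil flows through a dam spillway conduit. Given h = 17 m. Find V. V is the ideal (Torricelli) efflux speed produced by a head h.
Formula: V = \sqrt{2 g h}
V = √(2·9.81·17) = 18.26 m/s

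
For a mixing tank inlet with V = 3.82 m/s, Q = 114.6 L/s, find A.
Formula: Q = A V
Substituting knowns: 114.6 = A·3.82·1000
Solving for A: A = (114.6/1000)/3.82 = 0.03 m²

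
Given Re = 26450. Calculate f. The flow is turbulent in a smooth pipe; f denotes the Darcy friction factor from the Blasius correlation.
Formula: f = \frac{0.316}{Re^{0.25}}
f = 0.316/26450^0.25 = 0.02478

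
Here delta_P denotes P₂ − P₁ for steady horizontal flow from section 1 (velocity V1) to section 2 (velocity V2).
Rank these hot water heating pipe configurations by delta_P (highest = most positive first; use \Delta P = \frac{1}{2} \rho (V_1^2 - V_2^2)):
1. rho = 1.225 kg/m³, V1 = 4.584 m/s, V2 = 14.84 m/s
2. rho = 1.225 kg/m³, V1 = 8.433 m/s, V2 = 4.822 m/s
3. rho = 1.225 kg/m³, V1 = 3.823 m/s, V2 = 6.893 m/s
Case 1: delta_P = -0.122 kPa
Case 2: delta_P = 0.02932 kPa
Case 3: delta_P = -0.02015 kPa
Ranking (highest first): 2, 3, 1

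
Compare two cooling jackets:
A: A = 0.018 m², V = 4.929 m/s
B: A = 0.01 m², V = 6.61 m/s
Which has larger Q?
Q(A) = 88.72 L/s, Q(B) = 66.1 L/s. Answer: A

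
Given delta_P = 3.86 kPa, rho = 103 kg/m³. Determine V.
Formula: V = \sqrt{\frac{2 \Delta P}{\rho}}
V = √(2·(3.86·1000)/103) = 8.657 m/s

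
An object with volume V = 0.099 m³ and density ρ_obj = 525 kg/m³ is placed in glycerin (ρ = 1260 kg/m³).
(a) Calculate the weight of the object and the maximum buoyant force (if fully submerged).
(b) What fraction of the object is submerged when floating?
(a) W=rho_obj*g*V=525*9.81*0.099=509.9 N; F_B(max)=rho*g*V=1260*9.81*0.099=1223.7 N
(b) Floating fraction=rho_obj/rho=525/1260=0.417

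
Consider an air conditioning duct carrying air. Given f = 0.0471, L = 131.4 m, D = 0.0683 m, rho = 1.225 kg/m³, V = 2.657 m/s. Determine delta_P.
Formula: \Delta P = f \frac{L}{D} \frac{\rho V^2}{2}
delta_P = 0.0471·(131.4/0.0683)·0.5·1.225·2.657²/1000 = 0.3918 kPa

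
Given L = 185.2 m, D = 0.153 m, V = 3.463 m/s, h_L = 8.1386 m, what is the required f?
Formula: h_L = f \frac{L}{D} \frac{V^2}{2g}
Substituting knowns: 8.1386 = f·(185.2/0.153)·3.463²/(2·9.81)
Solving for f: f = 8.1386·2·9.81/((185.2/0.153)·3.463²) = 0.011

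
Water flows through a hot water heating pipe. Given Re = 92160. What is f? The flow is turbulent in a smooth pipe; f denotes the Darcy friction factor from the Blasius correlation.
Formula: f = \frac{0.316}{Re^{0.25}}
f = 0.316/92160^0.25 = 0.01814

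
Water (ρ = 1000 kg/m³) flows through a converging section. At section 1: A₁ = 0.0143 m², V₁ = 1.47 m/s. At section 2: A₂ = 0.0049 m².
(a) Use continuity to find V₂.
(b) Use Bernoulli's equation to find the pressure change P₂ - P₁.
(a) Continuity: A₁V₁=A₂V₂ -> V₂=A₁V₁/A₂=0.0143*1.47/0.0049=4.29 m/s
(b) Bernoulli: P₂-P₁=0.5*rho*(V₁^2-V₂^2)/1000=0.5*1000*(1.47^2-4.29^2)/1000=-8.122 kPa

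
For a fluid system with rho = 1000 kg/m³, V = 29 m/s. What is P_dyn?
Formula: P_{dyn} = \frac{1}{2} \rho V^2
P_dyn = 0.5·1000·29²/1000 = 420.5 kPa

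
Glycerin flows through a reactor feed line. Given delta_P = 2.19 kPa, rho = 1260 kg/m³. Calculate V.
Formula: V = \sqrt{\frac{2 \Delta P}{\rho}}
V = √(2·(2.19·1000)/1260) = 1.864 m/s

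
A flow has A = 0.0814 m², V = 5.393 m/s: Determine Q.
Formula: Q = A V
Q = 0.0814·5.393·1000 = 439 L/s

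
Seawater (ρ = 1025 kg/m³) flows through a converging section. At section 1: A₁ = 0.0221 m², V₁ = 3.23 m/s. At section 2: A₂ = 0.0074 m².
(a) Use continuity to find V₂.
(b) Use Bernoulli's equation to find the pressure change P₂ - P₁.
(a) Continuity: A₁V₁=A₂V₂ -> V₂=A₁V₁/A₂=0.0221*3.23/0.0074=9.65 m/s
(b) Bernoulli: P₂-P₁=0.5*rho*(V₁^2-V₂^2)/1000=0.5*1025*(3.23^2-9.65^2)/1000=-42.38 kPa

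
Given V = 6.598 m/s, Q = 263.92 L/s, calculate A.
Formula: Q = A V
Substituting knowns: 263.92 = A·6.598·1000
Solving for A: A = (263.92/1000)/6.598 = 0.04 m²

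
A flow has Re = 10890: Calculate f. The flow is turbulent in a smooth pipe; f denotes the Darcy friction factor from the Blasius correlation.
Formula: f = \frac{0.316}{Re^{0.25}}
f = 0.316/10890^0.25 = 0.03093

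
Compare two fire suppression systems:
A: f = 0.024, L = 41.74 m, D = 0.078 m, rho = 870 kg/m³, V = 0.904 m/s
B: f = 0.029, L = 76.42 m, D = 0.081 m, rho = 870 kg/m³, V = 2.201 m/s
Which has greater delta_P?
delta_P(A) = 4.566 kPa, delta_P(B) = 57.66 kPa. Answer: B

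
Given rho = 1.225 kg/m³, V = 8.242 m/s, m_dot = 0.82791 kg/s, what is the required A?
Formula: \dot{m} = \rho A V
Substituting knowns: 0.82791 = 1.225·A·8.242
Solving for A: A = 0.82791/(1.225·8.242) = 0.082 m²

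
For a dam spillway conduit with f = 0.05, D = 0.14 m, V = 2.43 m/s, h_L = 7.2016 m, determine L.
Formula: h_L = f \frac{L}{D} \frac{V^2}{2g}
Substituting knowns: 7.2016 = 0.05·(L/0.14)·2.43²/(2·9.81)
Solving for L: L = 7.2016·2·9.81·0.14/(0.05·2.43²) = 67 m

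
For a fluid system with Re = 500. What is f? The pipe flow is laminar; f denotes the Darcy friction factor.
Formula: f = \frac{64}{Re}
f = 64/500 = 0.128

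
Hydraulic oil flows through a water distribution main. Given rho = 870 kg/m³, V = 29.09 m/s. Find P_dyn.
Formula: P_{dyn} = \frac{1}{2} \rho V^2
P_dyn = 0.5·870·29.09²/1000 = 368.1 kPa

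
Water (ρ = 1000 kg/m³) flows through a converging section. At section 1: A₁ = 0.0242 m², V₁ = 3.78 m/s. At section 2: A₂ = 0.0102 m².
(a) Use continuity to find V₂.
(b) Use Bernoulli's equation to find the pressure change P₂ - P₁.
(a) Continuity: A₁V₁=A₂V₂ -> V₂=A₁V₁/A₂=0.0242*3.78/0.0102=8.97 m/s
(b) Bernoulli: P₂-P₁=0.5*rho*(V₁^2-V₂^2)/1000=0.5*1000*(3.78^2-8.97^2)/1000=-33.09 kPa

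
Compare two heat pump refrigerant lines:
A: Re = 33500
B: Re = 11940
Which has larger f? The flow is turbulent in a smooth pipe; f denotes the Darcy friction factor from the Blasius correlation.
f(A) = 0.02336, f(B) = 0.03023. Answer: B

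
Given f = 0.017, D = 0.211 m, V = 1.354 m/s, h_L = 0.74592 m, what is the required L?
Formula: h_L = f \frac{L}{D} \frac{V^2}{2g}
Substituting knowns: 0.74592 = 0.017·(L/0.211)·1.354²/(2·9.81)
Solving for L: L = 0.74592·2·9.81·0.211/(0.017·1.354²) = 99.08 m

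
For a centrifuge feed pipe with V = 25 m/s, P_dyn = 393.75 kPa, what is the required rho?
Formula: P_{dyn} = \frac{1}{2} \rho V^2
Substituting knowns: 393.75 = 0.5·rho·25²/1000
Solving for rho: rho = 2·(393.75·1000)/25² = 1260 kg/m³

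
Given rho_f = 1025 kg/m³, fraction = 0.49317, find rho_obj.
Formula: f_{sub} = \frac{\rho_{obj}}{\rho_f}
Substituting knowns: 0.49317 = rho_obj/1025
Solving for rho_obj: rho_obj = 0.49317·1025 = 505.5 kg/m³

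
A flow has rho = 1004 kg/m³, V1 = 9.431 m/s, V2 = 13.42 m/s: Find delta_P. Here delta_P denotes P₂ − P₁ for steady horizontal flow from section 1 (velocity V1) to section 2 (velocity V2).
Formula: \Delta P = \frac{1}{2} \rho (V_1^2 - V_2^2)
delta_P = 0.5·1004·(9.431² − 13.42²)/1000 = -45.76 kPa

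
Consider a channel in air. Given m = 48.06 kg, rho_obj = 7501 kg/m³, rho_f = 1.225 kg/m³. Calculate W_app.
Formula: W_{app} = mg\left(1 - \frac{\rho_f}{\rho_{obj}}\right)
W_app = 48.06·9.81·(1 − 1.225/7501) = 471.4 N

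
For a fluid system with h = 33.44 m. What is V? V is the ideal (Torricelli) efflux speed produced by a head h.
Formula: V = \sqrt{2 g h}
V = √(2·9.81·33.44) = 25.61 m/s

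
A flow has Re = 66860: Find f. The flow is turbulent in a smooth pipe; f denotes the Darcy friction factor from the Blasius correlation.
Formula: f = \frac{0.316}{Re^{0.25}}
f = 0.316/66860^0.25 = 0.01965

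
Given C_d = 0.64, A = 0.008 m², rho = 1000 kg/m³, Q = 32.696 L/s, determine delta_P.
Formula: Q = C_d A \sqrt{\frac{2 \Delta P}{\rho}}
Substituting knowns: 32.696 = 0.64·0.008·√(2·(delta_P·1000)/1000)·1000
Solving for delta_P: delta_P = ((32.696/1000)/(0.64·0.008))²·1000/2/1000 = 20.39 kPa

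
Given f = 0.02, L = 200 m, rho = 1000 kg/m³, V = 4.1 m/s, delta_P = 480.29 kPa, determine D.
Formula: \Delta P = f \frac{L}{D} \frac{\rho V^2}{2}
Substituting knowns: 480.29 = 0.02·(200/D)·0.5·1000·4.1²/1000
Solving for D: D = 0.02·200·0.5·1000·4.1²/(480.29·1000) = 0.07 m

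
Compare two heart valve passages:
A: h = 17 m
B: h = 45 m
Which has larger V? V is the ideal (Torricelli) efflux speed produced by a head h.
V(A) = 18.26 m/s, V(B) = 29.71 m/s. Answer: B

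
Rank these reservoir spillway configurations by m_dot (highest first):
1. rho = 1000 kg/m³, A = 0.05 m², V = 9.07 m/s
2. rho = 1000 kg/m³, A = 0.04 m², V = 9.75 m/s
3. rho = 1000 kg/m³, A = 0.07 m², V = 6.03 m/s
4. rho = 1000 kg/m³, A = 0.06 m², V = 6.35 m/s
Case 1: m_dot = 453.5 kg/s
Case 2: m_dot = 390 kg/s
Case 3: m_dot = 422.1 kg/s
Case 4: m_dot = 381 kg/s
Ranking (highest first): 1, 3, 2, 4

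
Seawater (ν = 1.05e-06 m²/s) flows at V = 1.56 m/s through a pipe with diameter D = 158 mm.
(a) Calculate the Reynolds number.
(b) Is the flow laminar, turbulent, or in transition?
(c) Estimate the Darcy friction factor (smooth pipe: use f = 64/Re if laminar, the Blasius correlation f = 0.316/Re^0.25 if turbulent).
(a) Re = V·D/ν = 1.56·0.158/1.05e-06 = 234740
(b) Flow regime: turbulent (Re > 4000)
(c) Friction factor: f = 0.316/Re^0.25 = 0.316/234740^0.25 = 0.01436 (Blasius is strictly valid for Re ≲ 1e5; used here as the smooth-pipe estimate the problem specifies)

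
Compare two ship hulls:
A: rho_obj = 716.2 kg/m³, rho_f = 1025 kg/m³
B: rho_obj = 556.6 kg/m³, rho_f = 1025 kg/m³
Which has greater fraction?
fraction(A) = 0.6987, fraction(B) = 0.543. Answer: A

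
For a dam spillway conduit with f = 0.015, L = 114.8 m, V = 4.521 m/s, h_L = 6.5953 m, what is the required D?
Formula: h_L = f \frac{L}{D} \frac{V^2}{2g}
Substituting knowns: 6.5953 = 0.015·(114.8/D)·4.521²/(2·9.81)
Solving for D: D = 0.015·114.8·4.521²/(2·9.81·6.5953) = 0.272 m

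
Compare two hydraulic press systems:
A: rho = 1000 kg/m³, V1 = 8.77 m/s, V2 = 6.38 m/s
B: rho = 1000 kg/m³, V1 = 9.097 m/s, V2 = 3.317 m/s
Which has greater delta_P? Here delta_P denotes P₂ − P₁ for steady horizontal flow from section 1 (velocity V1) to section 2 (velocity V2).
delta_P(A) = 18.1 kPa, delta_P(B) = 35.88 kPa. Answer: B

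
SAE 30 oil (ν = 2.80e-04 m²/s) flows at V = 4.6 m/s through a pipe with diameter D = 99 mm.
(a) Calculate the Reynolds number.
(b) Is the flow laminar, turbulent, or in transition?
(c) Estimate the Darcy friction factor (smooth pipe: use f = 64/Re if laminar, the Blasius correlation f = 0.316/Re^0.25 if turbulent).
(a) Re = V·D/ν = 4.6·0.099/2.80e-04 = 1626.4
(b) Flow regime: laminar (Re < 2300)
(c) Friction factor: f = 64/Re = 64/1626.4 = 0.03935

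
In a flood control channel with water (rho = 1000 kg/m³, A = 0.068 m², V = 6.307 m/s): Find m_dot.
Formula: \dot{m} = \rho A V
m_dot = 1000·0.068·6.307 = 428.9 kg/s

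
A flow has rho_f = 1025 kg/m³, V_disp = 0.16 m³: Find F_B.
Formula: F_B = \rho_f g V_{disp}
F_B = 1025·9.81·0.16 = 1609 N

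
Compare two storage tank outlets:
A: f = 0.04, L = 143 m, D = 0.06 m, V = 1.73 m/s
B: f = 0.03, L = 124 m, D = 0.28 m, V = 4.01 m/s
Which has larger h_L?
h_L(A) = 14.54 m, h_L(B) = 10.89 m. Answer: A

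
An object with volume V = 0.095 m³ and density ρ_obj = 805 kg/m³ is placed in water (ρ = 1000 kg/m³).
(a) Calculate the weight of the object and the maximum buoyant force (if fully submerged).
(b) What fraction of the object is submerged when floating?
(a) W=rho_obj*g*V=805*9.81*0.095=750.2 N; F_B(max)=rho*g*V=1000*9.81*0.095=932.0 N
(b) Floating fraction=rho_obj/rho=805/1000=0.805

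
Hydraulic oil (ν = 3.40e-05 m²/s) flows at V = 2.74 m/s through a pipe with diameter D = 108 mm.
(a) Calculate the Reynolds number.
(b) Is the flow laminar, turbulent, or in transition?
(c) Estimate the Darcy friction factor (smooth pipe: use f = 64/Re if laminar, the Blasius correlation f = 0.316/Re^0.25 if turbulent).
(a) Re = V·D/ν = 2.74·0.108/3.40e-05 = 8703.5
(b) Flow regime: turbulent (Re > 4000)
(c) Friction factor: f = 0.316/Re^0.25 = 0.316/8703.5^0.25 = 0.03272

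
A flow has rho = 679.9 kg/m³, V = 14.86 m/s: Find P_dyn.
Formula: P_{dyn} = \frac{1}{2} \rho V^2
P_dyn = 0.5·679.9·14.86²/1000 = 75.07 kPa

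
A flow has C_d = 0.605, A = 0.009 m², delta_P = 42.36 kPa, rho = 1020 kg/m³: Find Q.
Formula: Q = C_d A \sqrt{\frac{2 \Delta P}{\rho}}
Q = 0.605·0.009·√(2·(42.36·1000)/1020)·1000 = 49.62 L/s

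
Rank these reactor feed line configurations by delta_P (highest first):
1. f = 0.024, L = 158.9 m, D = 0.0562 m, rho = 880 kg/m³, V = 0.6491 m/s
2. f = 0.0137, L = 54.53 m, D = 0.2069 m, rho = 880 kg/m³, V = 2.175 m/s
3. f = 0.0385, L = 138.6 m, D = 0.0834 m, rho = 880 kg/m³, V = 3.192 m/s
Case 1: delta_P = 12.58 kPa
Case 2: delta_P = 7.516 kPa
Case 3: delta_P = 286.8 kPa
Ranking (highest first): 3, 1, 2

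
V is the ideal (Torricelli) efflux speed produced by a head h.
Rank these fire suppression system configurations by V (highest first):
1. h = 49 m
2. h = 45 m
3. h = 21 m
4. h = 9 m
Case 1: V = 31.01 m/s
Case 2: V = 29.71 m/s
Case 3: V = 20.3 m/s
Case 4: V = 13.29 m/s
Ranking (highest first): 1, 2, 3, 4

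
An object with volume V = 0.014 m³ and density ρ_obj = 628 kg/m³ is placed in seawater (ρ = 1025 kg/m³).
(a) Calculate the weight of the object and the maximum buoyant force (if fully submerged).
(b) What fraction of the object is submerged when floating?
(a) W=rho_obj*g*V=628*9.81*0.014=86.2 N; F_B(max)=rho*g*V=1025*9.81*0.014=140.8 N
(b) Floating fraction=rho_obj/rho=628/1025=0.613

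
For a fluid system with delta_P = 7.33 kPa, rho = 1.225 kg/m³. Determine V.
Formula: V = \sqrt{\frac{2 \Delta P}{\rho}}
V = √(2·(7.33·1000)/1.225) = 109.4 m/s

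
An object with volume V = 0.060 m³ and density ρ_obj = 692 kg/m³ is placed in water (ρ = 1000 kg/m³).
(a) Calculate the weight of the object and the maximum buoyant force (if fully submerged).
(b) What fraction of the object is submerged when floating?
(a) W=rho_obj*g*V=692*9.81*0.060=407.3 N; F_B(max)=rho*g*V=1000*9.81*0.060=588.6 N
(b) Floating fraction=rho_obj/rho=692/1000=0.692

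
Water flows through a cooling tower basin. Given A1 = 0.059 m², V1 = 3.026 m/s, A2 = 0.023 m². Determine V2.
Formula: V_2 = \frac{A_1 V_1}{A_2}
V2 = 0.059·3.026/0.023 = 7.762 m/s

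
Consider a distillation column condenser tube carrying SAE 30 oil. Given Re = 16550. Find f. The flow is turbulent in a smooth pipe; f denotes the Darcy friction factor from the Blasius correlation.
Formula: f = \frac{0.316}{Re^{0.25}}
f = 0.316/16550^0.25 = 0.02786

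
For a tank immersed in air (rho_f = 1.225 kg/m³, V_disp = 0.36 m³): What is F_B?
Formula: F_B = \rho_f g V_{disp}
F_B = 1.225·9.81·0.36 = 4.326 N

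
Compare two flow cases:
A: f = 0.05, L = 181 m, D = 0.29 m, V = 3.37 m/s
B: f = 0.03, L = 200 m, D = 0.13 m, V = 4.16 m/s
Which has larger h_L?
h_L(A) = 18.06 m, h_L(B) = 40.71 m. Answer: B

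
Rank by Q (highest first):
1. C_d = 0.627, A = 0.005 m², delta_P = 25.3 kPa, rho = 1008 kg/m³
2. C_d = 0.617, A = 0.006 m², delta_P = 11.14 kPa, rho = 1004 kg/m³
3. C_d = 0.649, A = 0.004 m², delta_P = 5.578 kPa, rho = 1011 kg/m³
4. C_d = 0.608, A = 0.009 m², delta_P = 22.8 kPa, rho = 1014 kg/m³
Case 1: Q = 22.21 L/s
Case 2: Q = 17.44 L/s
Case 3: Q = 8.623 L/s
Case 4: Q = 36.7 L/s
Ranking (highest first): 4, 1, 2, 3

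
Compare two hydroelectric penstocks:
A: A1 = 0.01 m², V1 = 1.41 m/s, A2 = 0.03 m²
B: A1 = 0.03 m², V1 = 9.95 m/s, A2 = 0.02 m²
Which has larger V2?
V2(A) = 0.47 m/s, V2(B) = 14.92 m/s. Answer: B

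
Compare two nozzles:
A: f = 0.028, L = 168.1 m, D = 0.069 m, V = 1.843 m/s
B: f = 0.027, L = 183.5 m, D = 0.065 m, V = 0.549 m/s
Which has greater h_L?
h_L(A) = 11.81 m, h_L(B) = 1.171 m. Answer: A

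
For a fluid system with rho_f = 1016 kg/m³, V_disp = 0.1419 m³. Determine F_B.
Formula: F_B = \rho_f g V_{disp}
F_B = 1016·9.81·0.1419 = 1414 N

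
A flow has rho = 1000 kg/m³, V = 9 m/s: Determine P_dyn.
Formula: P_{dyn} = \frac{1}{2} \rho V^2
P_dyn = 0.5·1000·9²/1000 = 40.5 kPa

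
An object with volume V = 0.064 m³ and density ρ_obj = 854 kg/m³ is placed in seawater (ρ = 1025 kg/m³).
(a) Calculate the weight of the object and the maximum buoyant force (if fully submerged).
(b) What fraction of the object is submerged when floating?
(a) W=rho_obj*g*V=854*9.81*0.064=536.2 N; F_B(max)=rho*g*V=1025*9.81*0.064=643.5 N
(b) Floating fraction=rho_obj/rho=854/1025=0.833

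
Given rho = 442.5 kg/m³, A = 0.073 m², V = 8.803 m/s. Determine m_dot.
Formula: \dot{m} = \rho A V
m_dot = 442.5·0.073·8.803 = 284.4 kg/s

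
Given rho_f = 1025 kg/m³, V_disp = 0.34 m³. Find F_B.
Formula: F_B = \rho_f g V_{disp}
F_B = 1025·9.81·0.34 = 3419 N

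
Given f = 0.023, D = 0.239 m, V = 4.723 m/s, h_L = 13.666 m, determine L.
Formula: h_L = f \frac{L}{D} \frac{V^2}{2g}
Substituting knowns: 13.666 = 0.023·(L/0.239)·4.723²/(2·9.81)
Solving for L: L = 13.666·2·9.81·0.239/(0.023·4.723²) = 124.9 m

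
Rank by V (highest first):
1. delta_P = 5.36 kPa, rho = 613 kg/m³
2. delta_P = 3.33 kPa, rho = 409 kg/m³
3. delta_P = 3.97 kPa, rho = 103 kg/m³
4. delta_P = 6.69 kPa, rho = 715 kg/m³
Case 1: V = 4.182 m/s
Case 2: V = 4.035 m/s
Case 3: V = 8.78 m/s
Case 4: V = 4.326 m/s
Ranking (highest first): 3, 4, 1, 2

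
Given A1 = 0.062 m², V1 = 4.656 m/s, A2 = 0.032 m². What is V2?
Formula: V_2 = \frac{A_1 V_1}{A_2}
V2 = 0.062·4.656/0.032 = 9.021 m/s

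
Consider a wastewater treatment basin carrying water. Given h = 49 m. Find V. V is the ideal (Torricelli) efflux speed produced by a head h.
Formula: V = \sqrt{2 g h}
V = √(2·9.81·49) = 31.01 m/s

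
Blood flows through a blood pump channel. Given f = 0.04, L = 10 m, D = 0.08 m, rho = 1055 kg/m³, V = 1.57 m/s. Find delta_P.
Formula: \Delta P = f \frac{L}{D} \frac{\rho V^2}{2}
delta_P = 0.04·(10/0.08)·0.5·1055·1.57²/1000 = 6.501 kPa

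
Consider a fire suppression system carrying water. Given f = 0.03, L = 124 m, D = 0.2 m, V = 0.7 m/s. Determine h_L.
Formula: h_L = f \frac{L}{D} \frac{V^2}{2g}
h_L = 0.03·(124/0.2)·0.7²/(2·9.81) = 0.4645 m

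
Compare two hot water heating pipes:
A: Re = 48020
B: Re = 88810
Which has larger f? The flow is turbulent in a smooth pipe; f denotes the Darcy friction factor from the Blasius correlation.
f(A) = 0.02135, f(B) = 0.01831. Answer: A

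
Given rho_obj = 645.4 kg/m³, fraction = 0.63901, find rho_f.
Formula: f_{sub} = \frac{\rho_{obj}}{\rho_f}
Substituting knowns: 0.63901 = 645.4/rho_f
Solving for rho_f: rho_f = 645.4/0.63901 = 1010 kg/m³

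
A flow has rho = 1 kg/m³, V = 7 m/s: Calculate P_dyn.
Formula: P_{dyn} = \frac{1}{2} \rho V^2
P_dyn = 0.5·1·7²/1000 = 0.0245 kPa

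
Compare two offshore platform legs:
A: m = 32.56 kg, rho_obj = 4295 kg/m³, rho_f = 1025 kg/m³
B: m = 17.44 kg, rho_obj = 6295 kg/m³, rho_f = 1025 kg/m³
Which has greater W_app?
W_app(A) = 243.2 N, W_app(B) = 143.2 N. Answer: A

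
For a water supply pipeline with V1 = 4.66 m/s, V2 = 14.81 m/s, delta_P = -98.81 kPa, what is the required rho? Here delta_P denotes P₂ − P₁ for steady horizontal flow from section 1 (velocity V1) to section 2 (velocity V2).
Formula: \Delta P = \frac{1}{2} \rho (V_1^2 - V_2^2)
Substituting knowns: -98.81 = 0.5·rho·(4.66² − 14.81²)/1000
Solving for rho: rho = 2·(-98.81·1000)/(4.66² − 14.81²) = 1000 kg/m³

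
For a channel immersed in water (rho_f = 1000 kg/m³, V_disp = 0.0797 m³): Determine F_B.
Formula: F_B = \rho_f g V_{disp}
F_B = 1000·9.81·0.0797 = 781.9 N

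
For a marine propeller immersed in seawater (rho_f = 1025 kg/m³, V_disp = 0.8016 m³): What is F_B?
Formula: F_B = \rho_f g V_{disp}
F_B = 1025·9.81·0.8016 = 8060 N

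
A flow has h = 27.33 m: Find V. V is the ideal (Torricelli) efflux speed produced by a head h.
Formula: V = \sqrt{2 g h}
V = √(2·9.81·27.33) = 23.16 m/s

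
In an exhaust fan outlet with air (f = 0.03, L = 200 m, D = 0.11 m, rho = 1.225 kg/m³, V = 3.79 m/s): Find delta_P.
Formula: \Delta P = f \frac{L}{D} \frac{\rho V^2}{2}
delta_P = 0.03·(200/0.11)·0.5·1.225·3.79²/1000 = 0.4799 kPa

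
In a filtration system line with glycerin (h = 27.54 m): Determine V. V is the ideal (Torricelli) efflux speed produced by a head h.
Formula: V = \sqrt{2 g h}
V = √(2·9.81·27.54) = 23.25 m/s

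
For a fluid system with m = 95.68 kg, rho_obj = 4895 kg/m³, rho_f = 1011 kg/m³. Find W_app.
Formula: W_{app} = mg\left(1 - \frac{\rho_f}{\rho_{obj}}\right)
W_app = 95.68·9.81·(1 − 1011/4895) = 744.8 N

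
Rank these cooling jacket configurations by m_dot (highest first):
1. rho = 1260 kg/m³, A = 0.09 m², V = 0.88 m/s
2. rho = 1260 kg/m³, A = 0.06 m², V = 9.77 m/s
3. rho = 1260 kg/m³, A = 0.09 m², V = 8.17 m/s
Case 1: m_dot = 99.79 kg/s
Case 2: m_dot = 738.6 kg/s
Case 3: m_dot = 926.5 kg/s
Ranking (highest first): 3, 2, 1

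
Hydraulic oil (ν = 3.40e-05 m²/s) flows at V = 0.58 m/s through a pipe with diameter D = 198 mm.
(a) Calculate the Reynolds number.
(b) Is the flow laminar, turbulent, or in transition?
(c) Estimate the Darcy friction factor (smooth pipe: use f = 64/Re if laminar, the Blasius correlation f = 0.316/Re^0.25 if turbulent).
(a) Re = V·D/ν = 0.58·0.198/3.40e-05 = 3377.6
(b) Flow regime: transition (2300 ≤ Re ≤ 4000)
(c) Friction factor: f ≈ 0.04 (transitional regime, no simple correlation)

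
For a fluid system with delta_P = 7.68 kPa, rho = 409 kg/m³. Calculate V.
Formula: V = \sqrt{\frac{2 \Delta P}{\rho}}
V = √(2·(7.68·1000)/409) = 6.128 m/s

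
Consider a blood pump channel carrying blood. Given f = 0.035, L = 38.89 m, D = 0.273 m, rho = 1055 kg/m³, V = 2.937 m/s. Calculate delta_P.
Formula: \Delta P = f \frac{L}{D} \frac{\rho V^2}{2}
delta_P = 0.035·(38.89/0.273)·0.5·1055·2.937²/1000 = 22.69 kPa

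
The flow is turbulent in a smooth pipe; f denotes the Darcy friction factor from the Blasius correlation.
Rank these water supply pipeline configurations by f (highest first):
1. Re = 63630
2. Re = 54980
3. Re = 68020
Case 1: f = 0.0199
Case 2: f = 0.02064
Case 3: f = 0.01957
Ranking (highest first): 2, 1, 3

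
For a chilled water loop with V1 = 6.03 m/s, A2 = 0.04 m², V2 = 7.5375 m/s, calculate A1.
Formula: V_2 = \frac{A_1 V_1}{A_2}
Substituting knowns: 7.5375 = A1·6.03/0.04
Solving for A1: A1 = 7.5375·0.04/6.03 = 0.05 m²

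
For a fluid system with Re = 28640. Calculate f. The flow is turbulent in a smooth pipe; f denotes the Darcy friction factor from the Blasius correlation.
Formula: f = \frac{0.316}{Re^{0.25}}
f = 0.316/28640^0.25 = 0.02429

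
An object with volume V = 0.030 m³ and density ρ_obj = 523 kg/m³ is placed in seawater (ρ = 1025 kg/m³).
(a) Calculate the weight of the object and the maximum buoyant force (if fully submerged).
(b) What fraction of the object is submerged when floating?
(a) W=rho_obj*g*V=523*9.81*0.030=153.9 N; F_B(max)=rho*g*V=1025*9.81*0.030=301.7 N
(b) Floating fraction=rho_obj/rho=523/1025=0.510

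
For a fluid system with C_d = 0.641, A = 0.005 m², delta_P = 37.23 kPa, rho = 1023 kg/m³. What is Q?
Formula: Q = C_d A \sqrt{\frac{2 \Delta P}{\rho}}
Q = 0.641·0.005·√(2·(37.23·1000)/1023)·1000 = 27.34 L/s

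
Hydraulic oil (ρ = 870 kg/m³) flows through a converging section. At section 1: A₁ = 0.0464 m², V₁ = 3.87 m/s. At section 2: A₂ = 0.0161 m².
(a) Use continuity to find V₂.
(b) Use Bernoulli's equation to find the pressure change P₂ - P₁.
(a) Continuity: A₁V₁=A₂V₂ -> V₂=A₁V₁/A₂=0.0464*3.87/0.0161=11.15 m/s
(b) Bernoulli: P₂-P₁=0.5*rho*(V₁^2-V₂^2)/1000=0.5*870*(3.87^2-11.15^2)/1000=-47.57 kPa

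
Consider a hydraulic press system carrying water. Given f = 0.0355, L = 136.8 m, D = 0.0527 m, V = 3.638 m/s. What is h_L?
Formula: h_L = f \frac{L}{D} \frac{V^2}{2g}
h_L = 0.0355·(136.8/0.0527)·3.638²/(2·9.81) = 62.16 m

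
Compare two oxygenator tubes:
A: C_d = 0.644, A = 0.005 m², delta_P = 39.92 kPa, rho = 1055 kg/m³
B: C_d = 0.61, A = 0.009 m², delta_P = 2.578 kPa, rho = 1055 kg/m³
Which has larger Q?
Q(A) = 28.01 L/s, Q(B) = 12.14 L/s. Answer: A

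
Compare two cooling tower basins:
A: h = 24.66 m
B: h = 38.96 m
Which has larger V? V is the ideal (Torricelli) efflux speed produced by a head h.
V(A) = 22 m/s, V(B) = 27.65 m/s. Answer: B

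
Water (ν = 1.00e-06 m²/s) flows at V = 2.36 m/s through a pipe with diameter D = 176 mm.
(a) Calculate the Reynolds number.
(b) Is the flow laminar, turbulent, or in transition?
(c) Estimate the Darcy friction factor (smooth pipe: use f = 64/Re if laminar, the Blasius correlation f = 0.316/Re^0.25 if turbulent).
(a) Re = V·D/ν = 2.36·0.176/1.00e-06 = 415360
(b) Flow regime: turbulent (Re > 4000)
(c) Friction factor: f = 0.316/Re^0.25 = 0.316/415360^0.25 = 0.01245 (Blasius is strictly valid for Re ≲ 1e5; used here as the smooth-pipe estimate the problem specifies)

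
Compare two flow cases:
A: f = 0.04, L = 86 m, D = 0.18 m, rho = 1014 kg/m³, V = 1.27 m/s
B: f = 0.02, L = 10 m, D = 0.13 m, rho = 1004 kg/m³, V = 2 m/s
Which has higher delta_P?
delta_P(A) = 15.63 kPa, delta_P(B) = 3.089 kPa. Answer: A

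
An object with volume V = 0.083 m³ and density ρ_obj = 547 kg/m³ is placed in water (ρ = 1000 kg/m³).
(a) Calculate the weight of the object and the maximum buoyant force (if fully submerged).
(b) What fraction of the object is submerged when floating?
(a) W=rho_obj*g*V=547*9.81*0.083=445.4 N; F_B(max)=rho*g*V=1000*9.81*0.083=814.2 N
(b) Floating fraction=rho_obj/rho=547/1000=0.547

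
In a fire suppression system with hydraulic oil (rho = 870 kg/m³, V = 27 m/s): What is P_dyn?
Formula: P_{dyn} = \frac{1}{2} \rho V^2
P_dyn = 0.5·870·27²/1000 = 317.1 kPa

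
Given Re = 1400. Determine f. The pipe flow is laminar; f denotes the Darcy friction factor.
Formula: f = \frac{64}{Re}
f = 64/1400 = 0.04571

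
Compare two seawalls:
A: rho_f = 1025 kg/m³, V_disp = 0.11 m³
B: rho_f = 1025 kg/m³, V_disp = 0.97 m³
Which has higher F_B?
F_B(A) = 1106 N, F_B(B) = 9754 N. Answer: B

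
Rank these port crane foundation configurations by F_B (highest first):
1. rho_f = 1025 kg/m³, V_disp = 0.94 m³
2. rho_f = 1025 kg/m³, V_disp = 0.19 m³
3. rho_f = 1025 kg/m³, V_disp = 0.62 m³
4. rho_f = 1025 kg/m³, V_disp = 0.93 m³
Case 1: F_B = 9452 N
Case 2: F_B = 1910 N
Case 3: F_B = 6234 N
Case 4: F_B = 9351 N
Ranking (highest first): 1, 4, 3, 2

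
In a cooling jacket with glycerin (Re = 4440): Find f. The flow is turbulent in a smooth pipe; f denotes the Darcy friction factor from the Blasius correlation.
Formula: f = \frac{0.316}{Re^{0.25}}
f = 0.316/4440^0.25 = 0.03871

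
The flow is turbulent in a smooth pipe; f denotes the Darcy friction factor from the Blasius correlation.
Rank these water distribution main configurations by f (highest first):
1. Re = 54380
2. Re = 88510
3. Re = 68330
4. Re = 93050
Case 1: f = 0.02069
Case 2: f = 0.01832
Case 3: f = 0.01954
Case 4: f = 0.01809
Ranking (highest first): 1, 3, 2, 4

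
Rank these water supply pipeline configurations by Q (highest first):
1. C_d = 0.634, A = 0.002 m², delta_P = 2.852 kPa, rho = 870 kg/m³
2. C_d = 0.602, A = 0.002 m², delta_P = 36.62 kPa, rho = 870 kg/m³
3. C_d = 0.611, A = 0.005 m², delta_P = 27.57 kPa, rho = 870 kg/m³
Case 1: Q = 3.247 L/s
Case 2: Q = 11.05 L/s
Case 3: Q = 24.32 L/s
Ranking (highest first): 3, 2, 1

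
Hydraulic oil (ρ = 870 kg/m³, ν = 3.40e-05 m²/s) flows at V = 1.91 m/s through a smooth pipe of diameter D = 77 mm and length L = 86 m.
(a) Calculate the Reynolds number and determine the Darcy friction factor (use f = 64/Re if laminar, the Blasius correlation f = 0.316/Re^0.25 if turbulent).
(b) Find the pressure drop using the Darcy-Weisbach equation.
(a) Re = V·D/ν = 1.91·0.077/3.40e-05 = 4325.6 → turbulent (Re > 4000); f = 0.316/Re^0.25 = 0.316/4325.6^0.25 = 0.038965
(b) Darcy-Weisbach: ΔP = f·(L/D)·½ρV²/1000 = 0.038965·(86/0.077)·½·870·1.91²/1000 = 69.06 kPa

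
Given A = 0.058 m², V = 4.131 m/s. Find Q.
Formula: Q = A V
Q = 0.058·4.131·1000 = 239.6 L/s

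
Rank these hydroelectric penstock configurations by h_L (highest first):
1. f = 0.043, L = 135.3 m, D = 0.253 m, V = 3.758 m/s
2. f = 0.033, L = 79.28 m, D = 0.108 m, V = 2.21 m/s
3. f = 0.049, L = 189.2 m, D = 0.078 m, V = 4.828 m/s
Case 1: h_L = 16.55 m
Case 2: h_L = 6.03 m
Case 3: h_L = 141.2 m
Ranking (highest first): 3, 1, 2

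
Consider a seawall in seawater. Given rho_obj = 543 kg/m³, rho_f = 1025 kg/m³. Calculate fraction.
Formula: f_{sub} = \frac{\rho_{obj}}{\rho_f}
fraction = 543/1025 = 0.5298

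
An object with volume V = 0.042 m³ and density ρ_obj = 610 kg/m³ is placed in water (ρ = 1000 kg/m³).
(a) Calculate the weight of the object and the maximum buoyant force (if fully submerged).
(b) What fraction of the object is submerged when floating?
(a) W=rho_obj*g*V=610*9.81*0.042=251.3 N; F_B(max)=rho*g*V=1000*9.81*0.042=412.0 N
(b) Floating fraction=rho_obj/rho=610/1000=0.610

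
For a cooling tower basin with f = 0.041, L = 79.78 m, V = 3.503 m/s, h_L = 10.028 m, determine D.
Formula: h_L = f \frac{L}{D} \frac{V^2}{2g}
Substituting knowns: 10.028 = 0.041·(79.78/D)·3.503²/(2·9.81)
Solving for D: D = 0.041·79.78·3.503²/(2·9.81·10.028) = 0.204 m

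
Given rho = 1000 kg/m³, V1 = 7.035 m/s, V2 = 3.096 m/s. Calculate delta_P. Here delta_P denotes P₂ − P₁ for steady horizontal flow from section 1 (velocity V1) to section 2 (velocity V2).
Formula: \Delta P = \frac{1}{2} \rho (V_1^2 - V_2^2)
delta_P = 0.5·1000·(7.035² − 3.096²)/1000 = 19.95 kPa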